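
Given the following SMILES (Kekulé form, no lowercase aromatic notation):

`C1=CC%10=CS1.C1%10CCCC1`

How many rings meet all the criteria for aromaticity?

1

The SMILES encodes a five-membered ring of four carbons and one sulfur, with two C=C double bonds; a five-membered saturated carbon ring.
The 5-membered ring with one sulfur has a continuous p-orbital overlap around the ring; 2 ring double bonds (4 π electrons) plus a heteroatom lone pair (2) give 6 π electrons. That satisfies 4n+2 with n=1, so it is aromatic (thiophene).
The 5-membered ring has only sp³ atoms, so it is not fully conjugated — not aromatic (cyclopentane).
1 of the 2 rings is aromatic. Total: 1.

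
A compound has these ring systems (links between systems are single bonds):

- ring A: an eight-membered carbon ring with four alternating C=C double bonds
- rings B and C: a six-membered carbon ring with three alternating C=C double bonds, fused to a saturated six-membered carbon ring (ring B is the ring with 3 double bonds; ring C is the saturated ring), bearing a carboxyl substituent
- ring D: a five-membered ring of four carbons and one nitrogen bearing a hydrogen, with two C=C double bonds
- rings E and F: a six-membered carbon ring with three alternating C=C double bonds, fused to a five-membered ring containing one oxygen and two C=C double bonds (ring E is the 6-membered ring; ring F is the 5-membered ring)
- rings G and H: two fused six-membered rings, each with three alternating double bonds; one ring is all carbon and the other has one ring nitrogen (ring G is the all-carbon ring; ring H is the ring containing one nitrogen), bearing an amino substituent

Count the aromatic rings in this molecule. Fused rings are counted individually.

Ring A has only sp² ring atoms; a planar conformation would have a fully conjugated π system of 8 electrons. But 8 = 4(2), which is 4n not 4n+2, so ring A is not aromatic (cyclooctatetraene) — cyclooctatetraene distorts into a non-planar tub to avoid antiaromaticity.
Ring B is planar and fully conjugated; 3 ring double bonds give 6 π electrons. That satisfies 4n+2 with n=1, so ring B is aromatic (benzene ring).
Ring C has four sp³ carbons, so it is not fully conjugated — not aromatic (cyclohexane ring).
Ring D is fully conjugated (every ring atom contributes a p orbital); 2 ring double bonds (4 π electrons) plus a heteroatom lone pair (2) give 6 π electrons. That satisfies 4n+2 with n=1, so ring D is aromatic (pyrrole).
Rings E and F form a fused bicyclic system (with one oxygen) with 9 sp² atoms and 10 π electrons from ring double bonds plus a heteroatom lone pair. 10 = 4(2)+2, so the system is aromatic and both rings count as aromatic (benzofuran).
Rings G and H form a fused bicyclic system (with one nitrogen) with 10 sp² atoms and 10 π electrons from ring double bonds. 10 = 4(2)+2, so the system is aromatic and both rings count as aromatic (quinoline).
Aromatic: B, D, E, F, G, H. Total: 6.

6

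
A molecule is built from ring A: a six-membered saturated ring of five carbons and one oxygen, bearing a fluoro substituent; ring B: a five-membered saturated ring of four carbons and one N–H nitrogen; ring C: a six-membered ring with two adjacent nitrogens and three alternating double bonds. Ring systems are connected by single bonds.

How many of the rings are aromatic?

1

Ring A has only sp³ atoms, so it is not fully conjugated — not aromatic (tetrahydropyran).
Ring B has only sp³ atoms, so it is not fully conjugated — not aromatic (pyrrolidine).
Ring C is fully conjugated (every ring atom contributes a p orbital); 3 ring double bonds give 6 π electrons. Since 6 = 4n+2 (n=1), ring C is aromatic (pyridazine).
Aromatic: C. Total: 1.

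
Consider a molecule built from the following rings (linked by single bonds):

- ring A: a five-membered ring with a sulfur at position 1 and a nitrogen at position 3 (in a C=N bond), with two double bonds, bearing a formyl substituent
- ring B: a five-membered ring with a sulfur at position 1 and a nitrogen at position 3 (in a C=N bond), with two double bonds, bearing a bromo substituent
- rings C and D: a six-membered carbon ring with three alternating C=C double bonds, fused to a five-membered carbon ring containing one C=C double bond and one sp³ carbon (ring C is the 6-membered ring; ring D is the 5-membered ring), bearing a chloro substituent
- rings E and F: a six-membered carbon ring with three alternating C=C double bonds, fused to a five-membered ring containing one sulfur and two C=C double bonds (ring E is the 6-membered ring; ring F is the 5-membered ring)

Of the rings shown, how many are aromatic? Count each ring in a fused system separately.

5

Ring A is fully conjugated (every ring atom contributes a p orbital); 2 ring double bonds (4 π electrons) plus a heteroatom lone pair (2) give 6 π electrons. That satisfies 4n+2 with n=1, so ring A is aromatic (thiazole).
Ring B has a continuous p-orbital overlap around the ring; 2 ring double bonds (4 π electrons) plus a heteroatom lone pair (2) give 6 π electrons. That satisfies 4n+2 with n=1, so ring B is aromatic (thiazole).
Ring C is fully conjugated (every ring atom contributes a p orbital); 3 ring double bonds give 6 π electrons. Since 6 = 4n+2 (n=1), ring C is aromatic (benzene ring).
Ring D has one sp³ carbon, so it is not fully conjugated — not aromatic (cyclopentene ring).
Rings E and F form a fused bicyclic system (with one sulfur) with 9 sp² atoms and 10 π electrons from ring double bonds plus a heteroatom lone pair. 10 = 4(2)+2, so the system is aromatic and both rings count as aromatic (benzothiophene).
Aromatic: A, B, C, E, F. Total: 5.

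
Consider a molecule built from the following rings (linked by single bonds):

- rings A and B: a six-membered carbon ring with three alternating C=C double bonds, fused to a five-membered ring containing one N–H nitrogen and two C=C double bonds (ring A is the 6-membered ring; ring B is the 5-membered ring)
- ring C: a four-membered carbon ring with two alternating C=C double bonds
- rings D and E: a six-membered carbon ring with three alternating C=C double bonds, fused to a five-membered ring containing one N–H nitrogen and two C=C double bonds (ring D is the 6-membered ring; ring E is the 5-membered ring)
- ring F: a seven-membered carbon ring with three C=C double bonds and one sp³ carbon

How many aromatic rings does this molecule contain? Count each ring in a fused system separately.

4

Rings A and B form a fused bicyclic system (with one N–H) with 9 sp² atoms and 10 π electrons from ring double bonds plus a heteroatom lone pair. 10 = 4(2)+2, so the system is aromatic and both rings count as aromatic (indole).
Ring C has only sp² ring atoms; a planar conformation would have a fully conjugated π system of 4 electrons. But 4 = 4(1), which is 4n not 4n+2, so ring C is not aromatic (cyclobutadiene) — cyclobutadiene is antiaromatic and distorts to a rectangle.
Rings D and E form a fused bicyclic system (with one N–H) with 9 sp² atoms and 10 π electrons from ring double bonds plus a heteroatom lone pair. 10 = 4(2)+2, so the system is aromatic and both rings count as aromatic (indole).
Ring F has one sp³ carbon, so it is not fully conjugated — not aromatic (cycloheptatriene).
Aromatic: A, B, D, E. Total: 4.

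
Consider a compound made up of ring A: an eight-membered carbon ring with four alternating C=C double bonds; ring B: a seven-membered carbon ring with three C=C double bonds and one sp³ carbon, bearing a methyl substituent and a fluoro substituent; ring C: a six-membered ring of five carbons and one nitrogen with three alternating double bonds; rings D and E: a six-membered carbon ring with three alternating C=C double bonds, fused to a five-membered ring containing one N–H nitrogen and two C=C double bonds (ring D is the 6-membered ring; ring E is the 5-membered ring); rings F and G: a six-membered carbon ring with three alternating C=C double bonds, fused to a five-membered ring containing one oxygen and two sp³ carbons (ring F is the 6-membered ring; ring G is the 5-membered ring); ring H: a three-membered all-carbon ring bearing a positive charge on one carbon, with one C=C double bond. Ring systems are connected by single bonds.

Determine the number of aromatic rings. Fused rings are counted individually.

5

Ring A has only sp² ring atoms; a planar conformation would have a fully conjugated π system of 8 electrons. But 8 = 4(2), which is 4n not 4n+2, so ring A is not aromatic (cyclooctatetraene) — cyclooctatetraene distorts into a non-planar tub to avoid antiaromaticity.
Ring B has one sp³ carbon, so it is not fully conjugated — not aromatic (cycloheptatriene).
Ring C has a continuous p-orbital overlap around the ring; 3 ring double bonds give 6 π electrons. That satisfies 4n+2 with n=1, so ring C is aromatic (pyridine).
Rings D and E form a fused bicyclic system (with one N–H) with 9 sp² atoms and 10 π electrons from ring double bonds plus a heteroatom lone pair. 10 = 4(2)+2, so the system is aromatic and both rings count as aromatic (indole).
Ring F is fully conjugated (every ring atom contributes a p orbital); 3 ring double bonds give 6 π electrons. That satisfies 4n+2 with n=1, so ring F is aromatic (benzene ring).
Ring G has two sp³ carbons, so it is not fully conjugated — not aromatic (oxolane ring).
Ring H has a continuous p-orbital overlap around the ring; 1 ring double bond (2 π electrons) plus the carbocation's empty p orbital (0, but keeps the ring conjugated) give 2 π electrons. That satisfies 4n+2 with n=0, so ring H is aromatic (cyclopropenyl cation).
Aromatic: C, D, E, F, H. Total: 5.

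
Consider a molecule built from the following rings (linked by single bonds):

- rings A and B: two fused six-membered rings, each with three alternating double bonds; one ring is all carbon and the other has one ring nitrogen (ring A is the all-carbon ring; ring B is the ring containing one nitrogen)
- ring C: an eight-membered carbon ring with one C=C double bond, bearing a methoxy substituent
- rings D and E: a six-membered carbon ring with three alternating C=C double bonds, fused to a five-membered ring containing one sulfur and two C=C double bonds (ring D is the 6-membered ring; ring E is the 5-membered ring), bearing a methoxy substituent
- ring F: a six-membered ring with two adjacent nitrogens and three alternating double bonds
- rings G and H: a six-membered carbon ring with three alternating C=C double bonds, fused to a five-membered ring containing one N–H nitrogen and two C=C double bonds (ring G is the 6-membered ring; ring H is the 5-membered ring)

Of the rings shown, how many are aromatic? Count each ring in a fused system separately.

Rings A and B form a fused bicyclic system (with one nitrogen) with 10 sp² atoms and 10 π electrons from ring double bonds. 10 = 4(2)+2, so the system is aromatic and both rings count as aromatic (quinoline).
Ring C has six sp³ carbons, so it is not fully conjugated — not aromatic (cyclooctene).
Rings D and E form a fused bicyclic system (with one sulfur) with 9 sp² atoms and 10 π electrons from ring double bonds plus a heteroatom lone pair. 10 = 4(2)+2, so the system is aromatic and both rings count as aromatic (benzothiophene).
Ring F is fully conjugated (every ring atom contributes a p orbital); 3 ring double bonds give 6 π electrons. 6 = 4(1)+2, so ring F is aromatic (pyridazine).
Rings G and H form a fused bicyclic system (with one N–H) with 9 sp² atoms and 10 π electrons from ring double bonds plus a heteroatom lone pair. 10 = 4(2)+2, so the system is aromatic and both rings count as aromatic (indole).
Aromatic: A, B, D, E, F, G, H. Total: 7.

7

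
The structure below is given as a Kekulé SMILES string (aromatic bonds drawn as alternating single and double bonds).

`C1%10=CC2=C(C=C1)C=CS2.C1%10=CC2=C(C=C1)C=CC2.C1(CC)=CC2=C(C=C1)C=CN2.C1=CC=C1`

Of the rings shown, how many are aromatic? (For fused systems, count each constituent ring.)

The SMILES encodes a six-membered carbon ring with three alternating C=C double bonds, fused to a five-membered ring containing one sulfur and two C=C double bonds; a six-membered carbon ring with three alternating C=C double bonds, fused to a five-membered carbon ring containing one C=C double bond and one sp³ carbon; a six-membered carbon ring with three alternating C=C double bonds, fused to a five-membered ring containing one N–H nitrogen and two C=C double bonds; a four-membered carbon ring with two alternating C=C double bonds.
The fused 6/5-membered bicyclic (with one sulfur) is a single π system with 9 sp² atoms and 10 π electrons from ring double bonds plus a heteroatom lone pair. 10 = 4(2)+2, so the system is aromatic and both rings count as aromatic (benzothiophene).
The 6-membered ring has a continuous p-orbital overlap around the ring; 3 ring double bonds give 6 π electrons. That satisfies 4n+2 with n=1, so it is aromatic (benzene ring).
The 5-membered ring has one sp³ carbon, so it is not fully conjugated — not aromatic (cyclopentene ring).
The fused 6/5-membered bicyclic (with one N–H) is a single π system with 9 sp² atoms and 10 π electrons from ring double bonds plus a heteroatom lone pair. 10 = 4(2)+2, so the system is aromatic and both rings count as aromatic (indole).
The 4-membered ring has only sp² ring atoms; a planar conformation would have a fully conjugated π system of 4 electrons. But 4 = 4(1), which is 4n not 4n+2, so it is not aromatic (cyclobutadiene) — cyclobutadiene is antiaromatic and distorts to a rectangle.
5 of the 7 rings are aromatic. Total: 5.

5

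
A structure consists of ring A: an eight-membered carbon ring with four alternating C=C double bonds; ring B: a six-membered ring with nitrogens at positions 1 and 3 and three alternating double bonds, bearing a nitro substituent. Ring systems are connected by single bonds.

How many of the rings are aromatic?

Ring A has only sp² ring atoms; a planar conformation would have a fully conjugated π system of 8 electrons. But 8 = 4(2), which is 4n not 4n+2, so ring A is not aromatic (cyclooctatetraene) — cyclooctatetraene distorts into a non-planar tub to avoid antiaromaticity.
Ring B is fully conjugated (every ring atom contributes a p orbital); 3 ring double bonds give 6 π electrons. Since 6 = 4n+2 (n=1), ring B is aromatic (pyrimidine).
Aromatic: B. Total: 1.

1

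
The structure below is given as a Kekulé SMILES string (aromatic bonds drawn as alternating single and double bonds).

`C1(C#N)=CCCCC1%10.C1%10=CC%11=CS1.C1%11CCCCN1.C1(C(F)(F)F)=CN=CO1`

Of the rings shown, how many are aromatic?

The SMILES encodes a six-membered carbon ring with one C=C double bond; a five-membered ring of four carbons and one sulfur, with two C=C double bonds; a six-membered saturated ring of five carbons and one N–H nitrogen; a five-membered ring with an oxygen at position 1 and a nitrogen at position 3 (in a C=N bond), with two double bonds.
The 6-membered ring has four sp³ carbons, so it is not fully conjugated — not aromatic (cyclohexene).
The 5-membered ring with one sulfur is fully conjugated (every ring atom contributes a p orbital); 2 ring double bonds (4 π electrons) plus a heteroatom lone pair (2) give 6 π electrons. That satisfies 4n+2 with n=1, so it is aromatic (thiophene).
The 6-membered ring with one N–H has only sp³ atoms, so it is not fully conjugated — not aromatic (piperidine).
The 5-membered ring with one oxygen and one =N– is planar and fully conjugated; 2 ring double bonds (4 π electrons) plus a heteroatom lone pair (2) give 6 π electrons. 6 = 4(1)+2, so it is aromatic (oxazole).
2 of the 4 rings are aromatic. Total: 2.

2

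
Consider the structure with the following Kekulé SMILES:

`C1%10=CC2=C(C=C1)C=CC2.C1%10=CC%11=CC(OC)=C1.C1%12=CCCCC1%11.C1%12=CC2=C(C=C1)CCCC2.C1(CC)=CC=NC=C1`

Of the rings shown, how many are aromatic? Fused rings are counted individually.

The SMILES encodes a six-membered carbon ring with three alternating C=C double bonds, fused to a five-membered carbon ring containing one C=C double bond and one sp³ carbon; a six-membered carbon ring with three alternating C=C double bonds; a six-membered carbon ring with one C=C double bond; a six-membered carbon ring with three alternating C=C double bonds, fused to a saturated six-membered carbon ring; a six-membered ring of five carbons and one nitrogen with three alternating double bonds.
The 6-membered ring has a continuous p-orbital overlap around the ring; 3 ring double bonds give 6 π electrons. 6 = 4(1)+2, so it is aromatic (benzene ring).
The 5-membered ring has one sp³ carbon, so it is not fully conjugated — not aromatic (cyclopentene ring).
The second 6-membered ring has a continuous p-orbital overlap around the ring; 3 ring double bonds give 6 π electrons. That satisfies 4n+2 with n=1, so it is aromatic (benzene).
The third 6-membered ring has four sp³ carbons, so it is not fully conjugated — not aromatic (cyclohexene).
The fourth 6-membered ring is planar and fully conjugated; 3 ring double bonds give 6 π electrons. 6 = 4(1)+2, so it is aromatic (benzene ring).
The fifth 6-membered ring has four sp³ carbons, so it is not fully conjugated — not aromatic (cyclohexane ring).
The 6-membered ring with one nitrogen has a continuous p-orbital overlap around the ring; 3 ring double bonds give 6 π electrons. Since 6 = 4n+2 (n=1), it is aromatic (pyridine).
4 of the 7 rings are aromatic. Total: 4.

4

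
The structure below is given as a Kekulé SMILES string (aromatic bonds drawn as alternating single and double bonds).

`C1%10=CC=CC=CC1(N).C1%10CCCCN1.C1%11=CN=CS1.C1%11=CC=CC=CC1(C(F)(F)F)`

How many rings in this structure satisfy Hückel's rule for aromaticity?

The SMILES encodes a seven-membered carbon ring with three C=C double bonds and one sp³ carbon; a six-membered saturated ring of five carbons and one N–H nitrogen; a five-membered ring with a sulfur at position 1 and a nitrogen at position 3 (in a C=N bond), with two double bonds; a seven-membered carbon ring with three C=C double bonds and one sp³ carbon.
The 7-membered ring has one sp³ carbon, so it is not fully conjugated — not aromatic (cycloheptatriene).
The 6-membered ring with one N–H has only sp³ atoms, so it is not fully conjugated — not aromatic (piperidine).
The 5-membered ring with one sulfur and one =N– is fully conjugated (every ring atom contributes a p orbital); 2 ring double bonds (4 π electrons) plus a heteroatom lone pair (2) give 6 π electrons. Since 6 = 4n+2 (n=1), it is aromatic (thiazole).
The second 7-membered ring has one sp³ carbon, so it is not fully conjugated — not aromatic (cycloheptatriene).
1 of the 4 rings is aromatic. Total: 1.

1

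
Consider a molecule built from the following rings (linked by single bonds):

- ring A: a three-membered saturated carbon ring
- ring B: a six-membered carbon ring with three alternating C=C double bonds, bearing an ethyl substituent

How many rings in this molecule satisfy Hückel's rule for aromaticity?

Ring A has only sp³ atoms, so it is not fully conjugated — not aromatic (cyclopropane).
Ring B has a continuous p-orbital overlap around the ring; 3 ring double bonds give 6 π electrons. 6 = 4(1)+2, so ring B is aromatic (benzene).
Aromatic: B. Total: 1.

1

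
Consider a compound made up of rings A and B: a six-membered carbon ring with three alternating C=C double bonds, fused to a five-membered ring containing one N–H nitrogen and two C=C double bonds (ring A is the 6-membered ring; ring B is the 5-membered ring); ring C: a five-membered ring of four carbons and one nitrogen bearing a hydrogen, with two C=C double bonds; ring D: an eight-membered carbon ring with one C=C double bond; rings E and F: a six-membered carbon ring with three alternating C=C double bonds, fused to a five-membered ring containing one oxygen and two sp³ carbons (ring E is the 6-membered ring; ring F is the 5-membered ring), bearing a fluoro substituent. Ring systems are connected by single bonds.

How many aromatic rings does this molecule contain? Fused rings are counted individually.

Rings A and B form a fused bicyclic system (with one N–H) with 9 sp² atoms and 10 π electrons from ring double bonds plus a heteroatom lone pair. 10 = 4(2)+2, so the system is aromatic and both rings count as aromatic (indole).
Ring C is planar and fully conjugated; 2 ring double bonds (4 π electrons) plus a heteroatom lone pair (2) give 6 π electrons. 6 = 4(1)+2, so ring C is aromatic (pyrrole).
Ring D has six sp³ carbons, so it is not fully conjugated — not aromatic (cyclooctene).
Ring E is planar and fully conjugated; 3 ring double bonds give 6 π electrons. Since 6 = 4n+2 (n=1), ring E is aromatic (benzene ring).
Ring F has two sp³ carbons, so it is not fully conjugated — not aromatic (oxolane ring).
Aromatic: A, B, C, E. Total: 4.

4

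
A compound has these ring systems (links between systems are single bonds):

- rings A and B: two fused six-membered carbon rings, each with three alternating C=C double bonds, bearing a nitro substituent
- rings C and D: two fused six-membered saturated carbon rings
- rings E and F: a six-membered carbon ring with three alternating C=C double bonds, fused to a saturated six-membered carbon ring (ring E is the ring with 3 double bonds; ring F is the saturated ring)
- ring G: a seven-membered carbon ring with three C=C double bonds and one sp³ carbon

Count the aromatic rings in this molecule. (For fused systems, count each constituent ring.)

3

Rings A and B form a fused bicyclic system with 10 sp² atoms and 10 π electrons from ring double bonds. 10 = 4(2)+2, so the system is aromatic and both rings count as aromatic (naphthalene).
Ring C has only sp³ atoms, so it is not fully conjugated — not aromatic (cyclohexane ring).
Ring D has only sp³ atoms, so it is not fully conjugated — not aromatic (cyclohexane ring).
Ring E is planar and fully conjugated; 3 ring double bonds give 6 π electrons. Since 6 = 4n+2 (n=1), ring E is aromatic (benzene ring).
Ring F has four sp³ carbons, so it is not fully conjugated — not aromatic (cyclohexane ring).
Ring G has one sp³ carbon, so it is not fully conjugated — not aromatic (cycloheptatriene).
Aromatic: A, B, E. Total: 3.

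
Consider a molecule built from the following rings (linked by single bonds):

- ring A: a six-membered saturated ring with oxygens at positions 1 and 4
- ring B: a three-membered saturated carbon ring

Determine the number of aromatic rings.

Ring A has only sp³ atoms, so it is not fully conjugated — not aromatic (1,4-dioxane).
Ring B has only sp³ atoms, so it is not fully conjugated — not aromatic (cyclopropane).
No ring is aromatic. Total: 0.

0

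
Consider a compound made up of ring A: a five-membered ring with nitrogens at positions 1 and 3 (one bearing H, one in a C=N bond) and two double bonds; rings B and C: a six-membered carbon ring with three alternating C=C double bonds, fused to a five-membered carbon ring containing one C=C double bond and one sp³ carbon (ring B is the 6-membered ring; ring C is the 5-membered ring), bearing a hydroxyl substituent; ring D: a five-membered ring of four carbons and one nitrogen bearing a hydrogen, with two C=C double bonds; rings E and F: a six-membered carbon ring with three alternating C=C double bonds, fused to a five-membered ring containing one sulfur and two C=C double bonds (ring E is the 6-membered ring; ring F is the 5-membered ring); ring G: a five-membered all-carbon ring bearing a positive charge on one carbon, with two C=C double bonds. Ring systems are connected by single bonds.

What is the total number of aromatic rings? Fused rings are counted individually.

5

Ring A is planar and fully conjugated; 2 ring double bonds (4 π electrons) plus a heteroatom lone pair (2) give 6 π electrons. That satisfies 4n+2 with n=1, so ring A is aromatic (imidazole).
Ring B has a continuous p-orbital overlap around the ring; 3 ring double bonds give 6 π electrons. That satisfies 4n+2 with n=1, so ring B is aromatic (benzene ring).
Ring C has one sp³ carbon, so it is not fully conjugated — not aromatic (cyclopentene ring).
Ring D is fully conjugated (every ring atom contributes a p orbital); 2 ring double bonds (4 π electrons) plus a heteroatom lone pair (2) give 6 π electrons. 6 = 4(1)+2, so ring D is aromatic (pyrrole).
Rings E and F form a fused bicyclic system (with one sulfur) with 9 sp² atoms and 10 π electrons from ring double bonds plus a heteroatom lone pair. 10 = 4(2)+2, so the system is aromatic and both rings count as aromatic (benzothiophene).
Ring G has only sp² ring atoms; a planar conformation would have a fully conjugated π system of 4 electrons. But 4 = 4(1), which is 4n not 4n+2, so ring G is not aromatic (cyclopentadienyl cation).
Aromatic: A, B, D, E, F. Total: 5.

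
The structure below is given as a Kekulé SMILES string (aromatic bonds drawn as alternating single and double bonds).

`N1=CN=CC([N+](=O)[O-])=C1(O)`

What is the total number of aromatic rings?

1

The SMILES encodes a six-membered ring with nitrogens at positions 1 and 3 and three alternating double bonds.
The 6-membered ring with two nitrogens (1,3) is planar and fully conjugated; 3 ring double bonds give 6 π electrons. That satisfies 4n+2 with n=1, so it is aromatic (pyrimidine).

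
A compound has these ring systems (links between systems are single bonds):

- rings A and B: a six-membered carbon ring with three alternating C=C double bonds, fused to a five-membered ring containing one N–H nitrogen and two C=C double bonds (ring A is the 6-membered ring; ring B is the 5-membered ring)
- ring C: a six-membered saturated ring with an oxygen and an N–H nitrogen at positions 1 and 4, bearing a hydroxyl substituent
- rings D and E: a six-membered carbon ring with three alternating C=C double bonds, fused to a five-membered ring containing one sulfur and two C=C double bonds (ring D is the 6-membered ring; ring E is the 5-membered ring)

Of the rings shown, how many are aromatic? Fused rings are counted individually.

4

Rings A and B form a fused bicyclic system (with one N–H) with 9 sp² atoms and 10 π electrons from ring double bonds plus a heteroatom lone pair. 10 = 4(2)+2, so the system is aromatic and both rings count as aromatic (indole).
Ring C has only sp³ atoms, so it is not fully conjugated — not aromatic (morpholine).
Rings D and E form a fused bicyclic system (with one sulfur) with 9 sp² atoms and 10 π electrons from ring double bonds plus a heteroatom lone pair. 10 = 4(2)+2, so the system is aromatic and both rings count as aromatic (benzothiophene).
Aromatic: A, B, D, E. Total: 4.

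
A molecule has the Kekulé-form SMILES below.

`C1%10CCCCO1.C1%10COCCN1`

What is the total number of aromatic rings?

0

The SMILES encodes a six-membered saturated ring of five carbons and one oxygen; a six-membered saturated ring with an oxygen and an N–H nitrogen at positions 1 and 4.
The 6-membered ring with one oxygen has only sp³ atoms, so it is not fully conjugated — not aromatic (tetrahydropyran).
The 6-membered ring with one oxygen and one N–H (1,4) has only sp³ atoms, so it is not fully conjugated — not aromatic (morpholine).
None of the rings are aromatic. Total: 0.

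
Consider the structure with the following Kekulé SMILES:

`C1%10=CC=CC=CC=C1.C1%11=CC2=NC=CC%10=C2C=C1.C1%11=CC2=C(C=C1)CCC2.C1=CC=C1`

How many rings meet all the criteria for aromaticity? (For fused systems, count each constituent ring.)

The SMILES encodes an eight-membered carbon ring with four alternating C=C double bonds; two fused six-membered rings, each with three alternating double bonds; one ring is all carbon and the other has one ring nitrogen; a six-membered carbon ring with three alternating C=C double bonds, fused to a saturated five-membered carbon ring; a four-membered carbon ring with two alternating C=C double bonds.
The 8-membered ring has only sp² ring atoms; a planar conformation would have a fully conjugated π system of 8 electrons. But 8 = 4(2), which is 4n not 4n+2, so it is not aromatic (cyclooctatetraene) — cyclooctatetraene distorts into a non-planar tub to avoid antiaromaticity.
The fused 6/6-membered bicyclic (with one nitrogen) is a single π system with 10 sp² atoms and 10 π electrons from ring double bonds. 10 = 4(2)+2, so the system is aromatic and both rings count as aromatic (quinoline).
The 6-membered ring is fully conjugated (every ring atom contributes a p orbital); 3 ring double bonds give 6 π electrons. That satisfies 4n+2 with n=1, so it is aromatic (benzene ring).
The 5-membered ring has three sp³ carbons, so it is not fully conjugated — not aromatic (cyclopentane ring).
The 4-membered ring has only sp² ring atoms; a planar conformation would have a fully conjugated π system of 4 electrons. But 4 = 4(1), which is 4n not 4n+2, so it is not aromatic (cyclobutadiene) — cyclobutadiene is antiaromatic and distorts to a rectangle.
3 of the 6 rings are aromatic. Total: 3.

3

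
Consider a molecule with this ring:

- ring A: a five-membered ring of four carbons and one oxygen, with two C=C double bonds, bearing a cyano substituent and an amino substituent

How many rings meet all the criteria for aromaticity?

1

Ring A is fully conjugated (every ring atom contributes a p orbital); 2 ring double bonds (4 π electrons) plus a heteroatom lone pair (2) give 6 π electrons. Since 6 = 4n+2 (n=1), ring A is aromatic (furan).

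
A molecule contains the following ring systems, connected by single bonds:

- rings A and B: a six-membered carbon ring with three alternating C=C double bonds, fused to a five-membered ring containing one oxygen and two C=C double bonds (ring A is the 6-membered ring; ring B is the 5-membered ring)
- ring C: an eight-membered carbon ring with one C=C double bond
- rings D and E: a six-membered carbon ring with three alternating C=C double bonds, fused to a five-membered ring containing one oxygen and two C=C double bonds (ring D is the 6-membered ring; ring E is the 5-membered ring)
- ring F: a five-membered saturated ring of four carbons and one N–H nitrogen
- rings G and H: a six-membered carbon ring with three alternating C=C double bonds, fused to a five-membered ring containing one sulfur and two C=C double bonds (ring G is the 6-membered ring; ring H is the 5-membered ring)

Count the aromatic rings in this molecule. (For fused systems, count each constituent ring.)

6

Rings A and B form a fused bicyclic system (with one oxygen) with 9 sp² atoms and 10 π electrons from ring double bonds plus a heteroatom lone pair. 10 = 4(2)+2, so the system is aromatic and both rings count as aromatic (benzofuran).
Ring C has six sp³ carbons, so it is not fully conjugated — not aromatic (cyclooctene).
Rings D and E form a fused bicyclic system (with one oxygen) with 9 sp² atoms and 10 π electrons from ring double bonds plus a heteroatom lone pair. 10 = 4(2)+2, so the system is aromatic and both rings count as aromatic (benzofuran).
Ring F has only sp³ atoms, so it is not fully conjugated — not aromatic (pyrrolidine).
Rings G and H form a fused bicyclic system (with one sulfur) with 9 sp² atoms and 10 π electrons from ring double bonds plus a heteroatom lone pair. 10 = 4(2)+2, so the system is aromatic and both rings count as aromatic (benzothiophene).
Aromatic: A, B, D, E, G, H. Total: 6.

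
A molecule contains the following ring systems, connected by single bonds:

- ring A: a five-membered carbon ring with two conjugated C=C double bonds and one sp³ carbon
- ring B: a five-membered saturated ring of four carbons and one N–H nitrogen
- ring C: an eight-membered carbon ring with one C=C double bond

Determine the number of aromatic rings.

0

Ring A has one sp³ carbon, so it is not fully conjugated — not aromatic (cyclopentadiene).
Ring B has only sp³ atoms, so it is not fully conjugated — not aromatic (pyrrolidine).
Ring C has six sp³ carbons, so it is not fully conjugated — not aromatic (cyclooctene).
No ring is aromatic. Total: 0.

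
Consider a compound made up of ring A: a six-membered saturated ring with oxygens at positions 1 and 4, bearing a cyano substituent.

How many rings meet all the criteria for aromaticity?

Ring A has only sp³ atoms, so it is not fully conjugated — not aromatic (1,4-dioxane).

0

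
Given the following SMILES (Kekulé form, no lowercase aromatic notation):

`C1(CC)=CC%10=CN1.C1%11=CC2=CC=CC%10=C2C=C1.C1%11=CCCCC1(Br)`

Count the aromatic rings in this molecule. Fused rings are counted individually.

The SMILES encodes a five-membered ring of four carbons and one nitrogen bearing a hydrogen, with two C=C double bonds; two fused six-membered carbon rings, each with three alternating C=C double bonds; a six-membered carbon ring with one C=C double bond.
The 5-membered ring with one N–H is planar and fully conjugated; 2 ring double bonds (4 π electrons) plus a heteroatom lone pair (2) give 6 π electrons. Since 6 = 4n+2 (n=1), it is aromatic (pyrrole).
The fused 6/6-membered bicyclic is a single π system with 10 sp² atoms and 10 π electrons from ring double bonds. 10 = 4(2)+2, so the system is aromatic and both rings count as aromatic (naphthalene).
The 6-membered ring has four sp³ carbons, so it is not fully conjugated — not aromatic (cyclohexene).
3 of the 4 rings are aromatic. Total: 3.

3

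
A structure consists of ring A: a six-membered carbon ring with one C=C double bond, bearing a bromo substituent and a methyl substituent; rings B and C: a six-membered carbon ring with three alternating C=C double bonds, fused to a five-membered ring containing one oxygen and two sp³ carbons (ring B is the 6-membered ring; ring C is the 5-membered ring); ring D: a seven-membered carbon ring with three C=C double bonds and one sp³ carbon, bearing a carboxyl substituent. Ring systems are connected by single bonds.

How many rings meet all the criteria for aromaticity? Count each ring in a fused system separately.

1

Ring A has four sp³ carbons, so it is not fully conjugated — not aromatic (cyclohexene).
Ring B has a continuous p-orbital overlap around the ring; 3 ring double bonds give 6 π electrons. That satisfies 4n+2 with n=1, so ring B is aromatic (benzene ring).
Ring C has two sp³ carbons, so it is not fully conjugated — not aromatic (oxolane ring).
Ring D has one sp³ carbon, so it is not fully conjugated — not aromatic (cycloheptatriene).
Aromatic: B. Total: 1.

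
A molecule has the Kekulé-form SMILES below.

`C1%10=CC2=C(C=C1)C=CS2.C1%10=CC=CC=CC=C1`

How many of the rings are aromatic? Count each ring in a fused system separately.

2

The SMILES encodes a six-membered carbon ring with three alternating C=C double bonds, fused to a five-membered ring containing one sulfur and two C=C double bonds; an eight-membered carbon ring with four alternating C=C double bonds.
The fused 6/5-membered bicyclic (with one sulfur) is a single π system with 9 sp² atoms and 10 π electrons from ring double bonds plus a heteroatom lone pair. 10 = 4(2)+2, so the system is aromatic and both rings count as aromatic (benzothiophene).
The 8-membered ring has only sp² ring atoms; a planar conformation would have a fully conjugated π system of 8 electrons. But 8 = 4(2), which is 4n not 4n+2, so it is not aromatic (cyclooctatetraene) — cyclooctatetraene distorts into a non-planar tub to avoid antiaromaticity.
2 of the 3 rings are aromatic. Total: 2.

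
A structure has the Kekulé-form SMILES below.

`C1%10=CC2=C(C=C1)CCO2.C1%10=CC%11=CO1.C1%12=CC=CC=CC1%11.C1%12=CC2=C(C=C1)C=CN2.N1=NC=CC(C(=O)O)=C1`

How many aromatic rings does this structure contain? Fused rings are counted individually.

5

The SMILES encodes a six-membered carbon ring with three alternating C=C double bonds, fused to a five-membered ring containing one oxygen and two sp³ carbons; a five-membered ring of four carbons and one oxygen, with two C=C double bonds; a seven-membered carbon ring with three C=C double bonds and one sp³ carbon; a six-membered carbon ring with three alternating C=C double bonds, fused to a five-membered ring containing one N–H nitrogen and two C=C double bonds; a six-membered ring with two adjacent nitrogens and three alternating double bonds.
The 6-membered ring has a continuous p-orbital overlap around the ring; 3 ring double bonds give 6 π electrons. 6 = 4(1)+2, so it is aromatic (benzene ring).
The 5-membered ring with one oxygen has two sp³ carbons, so it is not fully conjugated — not aromatic (oxolane ring).
The second 5-membered ring with one oxygen is fully conjugated (every ring atom contributes a p orbital); 2 ring double bonds (4 π electrons) plus a heteroatom lone pair (2) give 6 π electrons. That satisfies 4n+2 with n=1, so it is aromatic (furan).
The 7-membered ring has one sp³ carbon, so it is not fully conjugated — not aromatic (cycloheptatriene).
The fused 6/5-membered bicyclic (with one N–H) is a single π system with 9 sp² atoms and 10 π electrons from ring double bonds plus a heteroatom lone pair. 10 = 4(2)+2, so the system is aromatic and both rings count as aromatic (indole).
The 6-membered ring with two nitrogens (1,2) is planar and fully conjugated; 3 ring double bonds give 6 π electrons. 6 = 4(1)+2, so it is aromatic (pyridazine).
5 of the 7 rings are aromatic. Total: 5.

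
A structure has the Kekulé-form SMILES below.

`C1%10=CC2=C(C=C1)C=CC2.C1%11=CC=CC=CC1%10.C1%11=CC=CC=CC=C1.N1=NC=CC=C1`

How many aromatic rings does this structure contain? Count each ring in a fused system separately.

2

The SMILES encodes a six-membered carbon ring with three alternating C=C double bonds, fused to a five-membered carbon ring containing one C=C double bond and one sp³ carbon; a seven-membered carbon ring with three C=C double bonds and one sp³ carbon; an eight-membered carbon ring with four alternating C=C double bonds; a six-membered ring with two adjacent nitrogens and three alternating double bonds.
The 6-membered ring is planar and fully conjugated; 3 ring double bonds give 6 π electrons. That satisfies 4n+2 with n=1, so it is aromatic (benzene ring).
The 5-membered ring has one sp³ carbon, so it is not fully conjugated — not aromatic (cyclopentene ring).
The 7-membered ring has one sp³ carbon, so it is not fully conjugated — not aromatic (cycloheptatriene).
The 8-membered ring has only sp² ring atoms; a planar conformation would have a fully conjugated π system of 8 electrons. But 8 = 4(2), which is 4n not 4n+2, so it is not aromatic (cyclooctatetraene) — cyclooctatetraene distorts into a non-planar tub to avoid antiaromaticity.
The 6-membered ring with two nitrogens (1,2) has a continuous p-orbital overlap around the ring; 3 ring double bonds give 6 π electrons. Since 6 = 4n+2 (n=1), it is aromatic (pyridazine).
2 of the 5 rings are aromatic. Total: 2.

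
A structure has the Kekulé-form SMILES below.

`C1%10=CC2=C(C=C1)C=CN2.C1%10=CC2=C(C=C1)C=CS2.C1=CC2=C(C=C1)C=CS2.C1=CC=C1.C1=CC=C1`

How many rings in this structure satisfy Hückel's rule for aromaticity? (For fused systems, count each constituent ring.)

The SMILES encodes a six-membered carbon ring with three alternating C=C double bonds, fused to a five-membered ring containing one N–H nitrogen and two C=C double bonds; a six-membered carbon ring with three alternating C=C double bonds, fused to a five-membered ring containing one sulfur and two C=C double bonds; a six-membered carbon ring with three alternating C=C double bonds, fused to a five-membered ring containing one sulfur and two C=C double bonds; a four-membered carbon ring with two alternating C=C double bonds; a four-membered carbon ring with two alternating C=C double bonds.
The fused 6/5-membered bicyclic (with one N–H) is a single π system with 9 sp² atoms and 10 π electrons from ring double bonds plus a heteroatom lone pair. 10 = 4(2)+2, so the system is aromatic and both rings count as aromatic (indole).
The fused 6/5-membered bicyclic (with one sulfur) is a single π system with 9 sp² atoms and 10 π electrons from ring double bonds plus a heteroatom lone pair. 10 = 4(2)+2, so the system is aromatic and both rings count as aromatic (benzothiophene).
The fused 6/5-membered bicyclic (with one sulfur) is a single π system with 9 sp² atoms and 10 π electrons from ring double bonds plus a heteroatom lone pair. 10 = 4(2)+2, so the system is aromatic and both rings count as aromatic (benzothiophene).
The 4-membered ring has only sp² ring atoms; a planar conformation would have a fully conjugated π system of 4 electrons. But 4 = 4(1), which is 4n not 4n+2, so it is not aromatic (cyclobutadiene) — cyclobutadiene is antiaromatic and distorts to a rectangle.
The second 4-membered ring has only sp² ring atoms; a planar conformation would have a fully conjugated π system of 4 electrons. But 4 = 4(1), which is 4n not 4n+2, so it is not aromatic (cyclobutadiene) — cyclobutadiene is antiaromatic and distorts to a rectangle.
6 of the 8 rings are aromatic. Total: 6.

6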